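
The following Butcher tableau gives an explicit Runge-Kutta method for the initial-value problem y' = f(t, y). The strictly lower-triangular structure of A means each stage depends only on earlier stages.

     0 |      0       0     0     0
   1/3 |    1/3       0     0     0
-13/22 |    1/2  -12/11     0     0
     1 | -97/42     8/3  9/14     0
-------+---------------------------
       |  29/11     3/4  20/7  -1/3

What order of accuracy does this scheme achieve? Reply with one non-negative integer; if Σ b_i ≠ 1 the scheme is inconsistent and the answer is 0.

0

b = (29/11, 3/4, 20/7, -1/3)
c = (0, 1/3, -13/22, 1)
Ac = (0, 0, -4/11, 1411/2772)
Σ b_i: 29/11·1 + 3/4·1 + 20/7·1 + (-1/3)·1 = 5461/924 ≠ 1 ⇒ order 0.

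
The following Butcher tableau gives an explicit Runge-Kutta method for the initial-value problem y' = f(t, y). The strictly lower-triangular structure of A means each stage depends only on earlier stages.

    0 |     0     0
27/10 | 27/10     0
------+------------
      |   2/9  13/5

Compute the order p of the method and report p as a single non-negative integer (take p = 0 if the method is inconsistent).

0

b = (2/9, 13/5)
c = (0, 27/10)
Σ b_i: 2/9·1 + 13/5·1 = 127/45 ≠ 1 ⇒ order 0.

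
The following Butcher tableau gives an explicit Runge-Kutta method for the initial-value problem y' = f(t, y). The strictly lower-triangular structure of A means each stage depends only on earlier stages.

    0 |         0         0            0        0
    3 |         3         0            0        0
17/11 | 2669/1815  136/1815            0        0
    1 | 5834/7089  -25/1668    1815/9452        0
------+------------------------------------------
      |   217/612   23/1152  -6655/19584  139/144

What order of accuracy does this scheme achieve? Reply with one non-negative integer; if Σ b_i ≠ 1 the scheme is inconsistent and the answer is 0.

b = (217/612, 23/1152, -6655/19584, 139/144)
c = (0, 3, 17/11, 1)
Ac = (0, 0, 136/605, 35/139)
Σ b_i: 217/612·1 + 23/1152·1 + (-6655/19584)·1 + 139/144·1 = 1 ✓
b·c: 23/1152·3 + (-6655/19584)·17/11 + 139/144·1 = 1/2 ✓
b·c²: 23/1152·9 + (-6655/19584)·289/121 + 139/144·1 = 1/3 ✓
b·Ac: (-6655/19584)·136/605 + 139/144·35/139 = 1/6 ✓
b·c³: 23/1152·27 + (-6655/19584)·4913/1331 + 139/144·1 = 1/4 ✓
b·(c∘Ac): (-6655/19584)·2312/6655 + 139/144·35/139 = 1/8 ✓
b·Ac²: (-6655/19584)·408/605 + 139/144·45/139 = 1/12 ✓
b·A²c: 139/144·6/139 = 1/24 ✓; 4 stages ⇒ order 4.

4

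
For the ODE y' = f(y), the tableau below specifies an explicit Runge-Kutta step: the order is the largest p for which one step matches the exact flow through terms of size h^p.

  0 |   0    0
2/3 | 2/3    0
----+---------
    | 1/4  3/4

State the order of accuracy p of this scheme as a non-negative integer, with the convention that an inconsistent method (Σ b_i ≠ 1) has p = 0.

2

b = (1/4, 3/4)
c = (0, 2/3)
Σ b_i: 1/4·1 + 3/4·1 = 1 ✓
b·c: 3/4·2/3 = 1/2 ✓; 2 stages ⇒ order 2.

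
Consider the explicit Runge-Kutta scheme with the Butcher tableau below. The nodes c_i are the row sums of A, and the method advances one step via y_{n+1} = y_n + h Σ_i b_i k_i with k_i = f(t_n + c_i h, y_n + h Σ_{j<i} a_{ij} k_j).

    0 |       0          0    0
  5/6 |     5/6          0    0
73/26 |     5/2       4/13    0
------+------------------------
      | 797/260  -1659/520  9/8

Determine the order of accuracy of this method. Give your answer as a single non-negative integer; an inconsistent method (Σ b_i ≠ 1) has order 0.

2

b = (797/260, -1659/520, 9/8)
c = (0, 5/6, 73/26)
Ac = (0, 0, 10/39)
Σ b_i: 797/260·1 + (-1659/520)·1 + 9/8·1 = 1 ✓
b·c: (-1659/520)·5/6 + 9/8·73/26 = 1/2 ✓
b·c²: (-1659/520)·25/36 + 9/8·5329/676 = 53969/8112 ≠ 1/3 ⇒ order 2.
b·Ac: 9/8·10/39 = 15/52 ≠ 1/6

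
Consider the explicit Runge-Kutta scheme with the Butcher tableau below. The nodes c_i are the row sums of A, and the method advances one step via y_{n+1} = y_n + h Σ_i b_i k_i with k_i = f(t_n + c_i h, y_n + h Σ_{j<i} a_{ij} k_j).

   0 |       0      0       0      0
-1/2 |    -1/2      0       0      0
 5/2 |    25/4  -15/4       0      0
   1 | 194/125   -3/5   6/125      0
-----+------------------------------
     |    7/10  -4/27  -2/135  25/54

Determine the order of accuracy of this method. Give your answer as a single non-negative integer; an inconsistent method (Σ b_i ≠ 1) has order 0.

4

b = (7/10, -4/27, -2/135, 25/54)
c = (0, -1/2, 5/2, 1)
Ac = (0, 0, 15/8, 21/50)
Σ b_i: 7/10·1 + (-4/27)·1 + (-2/135)·1 + 25/54·1 = 1 ✓
b·c: (-4/27)·(-1/2) + (-2/135)·5/2 + 25/54·1 = 1/2 ✓
b·c²: (-4/27)·1/4 + (-2/135)·25/4 + 25/54·1 = 1/3 ✓
b·Ac: (-2/135)·15/8 + 25/54·21/50 = 1/6 ✓
b·c³: (-4/27)·(-1/8) + (-2/135)·125/8 + 25/54·1 = 1/4 ✓
b·(c∘Ac): (-2/135)·75/16 + 25/54·21/50 = 1/8 ✓
b·Ac²: (-2/135)·(-15/16) + 25/54·3/20 = 1/12 ✓
b·A²c: 25/54·9/100 = 1/24 ✓; 4 stages ⇒ order 4.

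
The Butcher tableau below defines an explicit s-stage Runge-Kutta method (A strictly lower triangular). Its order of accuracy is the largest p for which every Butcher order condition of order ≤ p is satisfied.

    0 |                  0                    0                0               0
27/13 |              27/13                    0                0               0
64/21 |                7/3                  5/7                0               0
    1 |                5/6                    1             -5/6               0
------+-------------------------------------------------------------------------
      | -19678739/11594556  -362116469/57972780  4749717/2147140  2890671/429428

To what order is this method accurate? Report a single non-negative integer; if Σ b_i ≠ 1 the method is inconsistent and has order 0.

b = (-19678739/11594556, -362116469/57972780, 4749717/2147140, 2890671/429428)
c = (0, 27/13, 64/21, 1)
Ac = (0, 0, 135/91, -379/819)
Σ b_i: (-19678739/11594556)·1 + (-362116469/57972780)·1 + 4749717/2147140·1 + 2890671/429428·1 = 1 ✓
b·c: (-362116469/57972780)·27/13 + 4749717/2147140·64/21 + 2890671/429428·1 = 1/2 ✓
b·c²: (-362116469/57972780)·729/169 + 4749717/2147140·4096/441 + 2890671/429428·1 = 1/3 ✓
b·Ac: 4749717/2147140·135/91 + 2890671/429428·(-379/819) = 1/6 ✓
b·c³: (-362116469/57972780)·19683/2197 + 4749717/2147140·262144/9261 + 2890671/429428·1 = 2354122111/175850766 ≠ 1/4 ⇒ order 3.
b·(c∘Ac): 4749717/2147140·2880/637 + 2890671/429428·(-379/819) = 115330495/16747692 ≠ 1/8
b·Ac²: 4749717/2147140·3645/1183 + 2890671/429428·(-766093/223587) = -2857329781/175850766 ≠ 1/12
b·A²c: 2890671/429428·(-225/182) = -92914425/11165128 ≠ 1/24

3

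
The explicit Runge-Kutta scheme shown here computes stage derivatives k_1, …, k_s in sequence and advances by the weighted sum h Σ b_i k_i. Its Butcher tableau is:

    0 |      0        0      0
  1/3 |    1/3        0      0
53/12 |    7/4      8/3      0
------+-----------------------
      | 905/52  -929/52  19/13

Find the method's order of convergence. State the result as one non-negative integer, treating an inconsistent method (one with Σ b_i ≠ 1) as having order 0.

2

b = (905/52, -929/52, 19/13)
c = (0, 1/3, 53/12)
Ac = (0, 0, 8/9)
Σ b_i: 905/52·1 + (-929/52)·1 + 19/13·1 = 1 ✓
b·c: (-929/52)·1/3 + 19/13·53/12 = 1/2 ✓
b·c²: (-929/52)·1/9 + 19/13·2809/144 = 49655/1872 ≠ 1/3 ⇒ order 2.
b·Ac: 19/13·8/9 = 152/117 ≠ 1/6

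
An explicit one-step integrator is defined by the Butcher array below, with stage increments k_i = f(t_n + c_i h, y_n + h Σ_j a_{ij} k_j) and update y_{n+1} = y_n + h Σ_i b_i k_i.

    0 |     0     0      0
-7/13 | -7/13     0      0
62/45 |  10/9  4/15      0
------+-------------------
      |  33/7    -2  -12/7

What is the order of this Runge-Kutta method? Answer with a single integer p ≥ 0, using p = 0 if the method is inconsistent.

1

b = (33/7, -2, -12/7)
c = (0, -7/13, 62/45)
Ac = (0, 0, -28/195)
Σ b_i: 33/7·1 + (-2)·1 + (-12/7)·1 = 1 ✓
b·c: (-2)·(-7/13) + (-12/7)·62/45 = -1754/1365 ≠ 1/2 ⇒ order 1.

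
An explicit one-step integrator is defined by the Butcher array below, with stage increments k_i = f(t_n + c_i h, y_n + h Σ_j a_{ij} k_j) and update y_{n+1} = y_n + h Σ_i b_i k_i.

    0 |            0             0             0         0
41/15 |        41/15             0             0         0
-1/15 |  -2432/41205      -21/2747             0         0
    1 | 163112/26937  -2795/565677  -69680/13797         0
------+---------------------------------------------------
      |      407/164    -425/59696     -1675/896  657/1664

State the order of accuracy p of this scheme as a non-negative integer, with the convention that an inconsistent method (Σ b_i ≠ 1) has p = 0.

b = (407/164, -425/59696, -1675/896, 657/1664)
c = (0, 41/15, -1/15, 1)
Ac = (0, 0, -7/335, 637/1971)
Σ b_i: 407/164·1 + (-425/59696)·1 + (-1675/896)·1 + 657/1664·1 = 1 ✓
b·c: (-425/59696)·41/15 + (-1675/896)·(-1/15) + 657/1664·1 = 1/2 ✓
b·c²: (-425/59696)·1681/225 + (-1675/896)·1/225 + 657/1664·1 = 1/3 ✓
b·Ac: (-1675/896)·(-7/335) + 657/1664·637/1971 = 1/6 ✓
b·c³: (-425/59696)·68921/3375 + (-1675/896)·(-1/3375) + 657/1664·1 = 1/4 ✓
b·(c∘Ac): (-1675/896)·7/5025 + 657/1664·637/1971 = 1/8 ✓
b·Ac²: (-1675/896)·(-287/5025) + 657/1664·(-13/219) = 1/12 ✓
b·A²c: 657/1664·208/1971 = 1/24 ✓; 4 stages ⇒ order 4.

4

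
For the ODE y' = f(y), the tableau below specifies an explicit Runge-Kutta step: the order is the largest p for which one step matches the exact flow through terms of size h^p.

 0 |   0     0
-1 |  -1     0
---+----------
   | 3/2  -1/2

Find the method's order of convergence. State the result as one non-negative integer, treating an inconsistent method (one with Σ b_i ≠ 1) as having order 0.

b = (3/2, -1/2)
c = (0, -1)
Σ b_i: 3/2·1 + (-1/2)·1 = 1 ✓
b·c: (-1/2)·(-1) = 1/2 ✓; 2 stages ⇒ order 2.

2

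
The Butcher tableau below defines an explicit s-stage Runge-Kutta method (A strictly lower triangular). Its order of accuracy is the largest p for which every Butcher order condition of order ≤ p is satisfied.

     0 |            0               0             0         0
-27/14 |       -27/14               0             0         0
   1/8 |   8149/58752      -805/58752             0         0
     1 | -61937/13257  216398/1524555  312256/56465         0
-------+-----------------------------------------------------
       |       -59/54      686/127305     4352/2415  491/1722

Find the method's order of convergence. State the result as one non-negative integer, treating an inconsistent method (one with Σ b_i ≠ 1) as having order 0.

4

b = (-59/54, 686/127305, 4352/2415, 491/1722)
c = (0, -27/14, 1/8, 1)
Ac = (0, 0, 115/4352, 205/491)
Σ b_i: (-59/54)·1 + 686/127305·1 + 4352/2415·1 + 491/1722·1 = 1 ✓
b·c: 686/127305·(-27/14) + 4352/2415·1/8 + 491/1722·1 = 1/2 ✓
b·c²: 686/127305·729/196 + 4352/2415·1/64 + 491/1722·1 = 1/3 ✓
b·Ac: 4352/2415·115/4352 + 491/1722·205/491 = 1/6 ✓
b·c³: 686/127305·(-19683/2744) + 4352/2415·1/512 + 491/1722·1 = 1/4 ✓
b·(c∘Ac): 4352/2415·115/34816 + 491/1722·205/491 = 1/8 ✓
b·Ac²: 4352/2415·(-3105/60928) + 491/1722·4223/6874 = 1/12 ✓
b·A²c: 491/1722·287/1964 = 1/24 ✓; 4 stages ⇒ order 4.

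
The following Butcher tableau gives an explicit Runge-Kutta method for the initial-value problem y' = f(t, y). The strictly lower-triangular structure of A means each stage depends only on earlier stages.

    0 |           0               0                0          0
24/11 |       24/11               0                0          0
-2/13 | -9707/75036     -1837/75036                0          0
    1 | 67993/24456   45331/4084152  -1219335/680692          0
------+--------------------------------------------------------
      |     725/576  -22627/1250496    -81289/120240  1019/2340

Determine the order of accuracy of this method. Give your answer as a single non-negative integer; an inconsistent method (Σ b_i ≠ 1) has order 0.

4

b = (725/576, -22627/1250496, -81289/120240, 1019/2340)
c = (0, 24/11, -2/13, 1)
Ac = (0, 0, -334/6253, 611/2038)
Σ b_i: 725/576·1 + (-22627/1250496)·1 + (-81289/120240)·1 + 1019/2340·1 = 1 ✓
b·c: (-22627/1250496)·24/11 + (-81289/120240)·(-2/13) + 1019/2340·1 = 1/2 ✓
b·c²: (-22627/1250496)·576/121 + (-81289/120240)·4/169 + 1019/2340·1 = 1/3 ✓
b·Ac: (-81289/120240)·(-334/6253) + 1019/2340·611/2038 = 1/6 ✓
b·c³: (-22627/1250496)·13824/1331 + (-81289/120240)·(-8/2197) + 1019/2340·1 = 1/4 ✓
b·(c∘Ac): (-81289/120240)·668/81289 + 1019/2340·611/2038 = 1/8 ✓
b·Ac²: (-81289/120240)·(-8016/68783) + 1019/2340·117/11209 = 1/12 ✓
b·A²c: 1019/2340·195/2038 = 1/24 ✓; 4 stages ⇒ order 4.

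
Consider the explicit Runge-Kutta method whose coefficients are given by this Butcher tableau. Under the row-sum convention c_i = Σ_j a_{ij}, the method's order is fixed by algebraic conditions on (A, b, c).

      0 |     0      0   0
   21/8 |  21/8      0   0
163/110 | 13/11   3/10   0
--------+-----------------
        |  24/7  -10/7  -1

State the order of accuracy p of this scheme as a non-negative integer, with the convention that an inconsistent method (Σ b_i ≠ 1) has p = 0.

b = (24/7, -10/7, -1)
c = (0, 21/8, 163/110)
Ac = (0, 0, 63/80)
Σ b_i: 24/7·1 + (-10/7)·1 + (-1)·1 = 1 ✓
b·c: (-10/7)·21/8 + (-1)·163/110 = -1151/220 ≠ 1/2 ⇒ order 1.

1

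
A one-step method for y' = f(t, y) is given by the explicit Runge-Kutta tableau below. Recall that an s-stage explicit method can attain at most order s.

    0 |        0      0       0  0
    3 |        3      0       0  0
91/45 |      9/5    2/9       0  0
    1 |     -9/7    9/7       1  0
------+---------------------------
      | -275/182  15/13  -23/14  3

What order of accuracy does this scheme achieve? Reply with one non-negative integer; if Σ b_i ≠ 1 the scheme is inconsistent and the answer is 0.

1

b = (-275/182, 15/13, -23/14, 3)
c = (0, 3, 91/45, 1)
Ac = (0, 0, 2/3, 1852/315)
Σ b_i: (-275/182)·1 + 15/13·1 + (-23/14)·1 + 3·1 = 1 ✓
b·c: 15/13·3 + (-23/14)·91/45 + 3·1 = 3673/1170 ≠ 1/2 ⇒ order 1.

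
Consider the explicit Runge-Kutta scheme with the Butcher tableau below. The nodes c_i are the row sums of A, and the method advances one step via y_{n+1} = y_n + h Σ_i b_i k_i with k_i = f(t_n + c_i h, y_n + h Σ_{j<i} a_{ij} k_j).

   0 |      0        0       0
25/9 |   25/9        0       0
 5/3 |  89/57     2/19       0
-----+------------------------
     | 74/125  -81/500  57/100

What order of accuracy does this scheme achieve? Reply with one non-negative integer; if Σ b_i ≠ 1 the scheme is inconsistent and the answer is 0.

3

b = (74/125, -81/500, 57/100)
c = (0, 25/9, 5/3)
Ac = (0, 0, 50/171)
Σ b_i: 74/125·1 + (-81/500)·1 + 57/100·1 = 1 ✓
b·c: (-81/500)·25/9 + 57/100·5/3 = 1/2 ✓
b·c²: (-81/500)·625/81 + 57/100·25/9 = 1/3 ✓
b·Ac: 57/100·50/171 = 1/6 ✓; 3 stages ⇒ order 3.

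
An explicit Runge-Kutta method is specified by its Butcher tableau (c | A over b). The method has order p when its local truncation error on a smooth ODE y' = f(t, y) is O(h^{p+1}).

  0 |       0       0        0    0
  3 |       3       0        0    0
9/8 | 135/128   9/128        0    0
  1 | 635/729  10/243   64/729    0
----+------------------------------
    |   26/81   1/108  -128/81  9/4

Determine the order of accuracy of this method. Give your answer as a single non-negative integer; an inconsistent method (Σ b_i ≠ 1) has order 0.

b = (26/81, 1/108, -128/81, 9/4)
c = (0, 3, 9/8, 1)
Ac = (0, 0, 27/128, 2/9)
Σ b_i: 26/81·1 + 1/108·1 + (-128/81)·1 + 9/4·1 = 1 ✓
b·c: 1/108·3 + (-128/81)·9/8 + 9/4·1 = 1/2 ✓
b·c²: 1/108·9 + (-128/81)·81/64 + 9/4·1 = 1/3 ✓
b·Ac: (-128/81)·27/128 + 9/4·2/9 = 1/6 ✓
b·c³: 1/108·27 + (-128/81)·729/512 + 9/4·1 = 1/4 ✓
b·(c∘Ac): (-128/81)·243/1024 + 9/4·2/9 = 1/8 ✓
b·Ac²: (-128/81)·81/128 + 9/4·13/27 = 1/12 ✓
b·A²c: 9/4·1/54 = 1/24 ✓; 4 stages ⇒ order 4.

4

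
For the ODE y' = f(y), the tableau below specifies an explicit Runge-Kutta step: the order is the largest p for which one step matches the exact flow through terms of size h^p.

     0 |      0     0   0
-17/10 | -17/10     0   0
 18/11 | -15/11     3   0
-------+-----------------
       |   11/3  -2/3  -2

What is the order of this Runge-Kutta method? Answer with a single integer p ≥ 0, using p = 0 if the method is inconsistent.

b = (11/3, -2/3, -2)
c = (0, -17/10, 18/11)
Ac = (0, 0, -51/10)
Σ b_i: 11/3·1 + (-2/3)·1 + (-2)·1 = 1 ✓
b·c: (-2/3)·(-17/10) + (-2)·18/11 = -353/165 ≠ 1/2 ⇒ order 1.

1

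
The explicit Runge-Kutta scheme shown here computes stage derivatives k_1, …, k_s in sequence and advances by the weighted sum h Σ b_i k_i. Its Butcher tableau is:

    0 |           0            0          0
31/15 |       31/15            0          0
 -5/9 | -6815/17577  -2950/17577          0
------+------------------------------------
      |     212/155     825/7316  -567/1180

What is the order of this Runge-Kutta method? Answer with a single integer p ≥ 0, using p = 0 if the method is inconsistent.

b = (212/155, 825/7316, -567/1180)
c = (0, 31/15, -5/9)
Ac = (0, 0, -590/1701)
Σ b_i: 212/155·1 + 825/7316·1 + (-567/1180)·1 = 1 ✓
b·c: 825/7316·31/15 + (-567/1180)·(-5/9) = 1/2 ✓
b·c²: 825/7316·961/225 + (-567/1180)·25/81 = 1/3 ✓
b·Ac: (-567/1180)·(-590/1701) = 1/6 ✓; 3 stages ⇒ order 3.

3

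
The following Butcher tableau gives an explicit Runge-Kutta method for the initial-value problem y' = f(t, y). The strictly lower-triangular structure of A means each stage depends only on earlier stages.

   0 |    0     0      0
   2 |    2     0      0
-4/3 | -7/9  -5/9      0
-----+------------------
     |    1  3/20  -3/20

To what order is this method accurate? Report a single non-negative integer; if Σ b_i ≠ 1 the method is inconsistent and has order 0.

b = (1, 3/20, -3/20)
c = (0, 2, -4/3)
Ac = (0, 0, -10/9)
Σ b_i: 1·1 + 3/20·1 + (-3/20)·1 = 1 ✓
b·c: 3/20·2 + (-3/20)·(-4/3) = 1/2 ✓
b·c²: 3/20·4 + (-3/20)·16/9 = 1/3 ✓
b·Ac: (-3/20)·(-10/9) = 1/6 ✓; 3 stages ⇒ order 3.

3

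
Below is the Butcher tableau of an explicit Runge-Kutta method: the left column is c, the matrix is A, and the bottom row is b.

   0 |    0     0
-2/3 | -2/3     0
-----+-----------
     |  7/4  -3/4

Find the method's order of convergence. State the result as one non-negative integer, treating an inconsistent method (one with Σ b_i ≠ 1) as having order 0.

b = (7/4, -3/4)
c = (0, -2/3)
Σ b_i: 7/4·1 + (-3/4)·1 = 1 ✓
b·c: (-3/4)·(-2/3) = 1/2 ✓; 2 stages ⇒ order 2.

2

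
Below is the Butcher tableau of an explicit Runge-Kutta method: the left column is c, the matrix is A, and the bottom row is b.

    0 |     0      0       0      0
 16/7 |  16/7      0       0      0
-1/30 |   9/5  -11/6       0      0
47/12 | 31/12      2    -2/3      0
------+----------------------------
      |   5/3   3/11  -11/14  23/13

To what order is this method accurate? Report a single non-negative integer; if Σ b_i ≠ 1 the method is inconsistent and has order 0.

b = (5/3, 3/11, -11/14, 23/13)
c = (0, 16/7, -1/30, 47/12)
Ac = (0, 0, -88/21, 1447/315)
Σ b_i: 5/3·1 + 3/11·1 + (-11/14)·1 + 23/13·1 = 17555/6006 ≠ 1 ⇒ order 0.

0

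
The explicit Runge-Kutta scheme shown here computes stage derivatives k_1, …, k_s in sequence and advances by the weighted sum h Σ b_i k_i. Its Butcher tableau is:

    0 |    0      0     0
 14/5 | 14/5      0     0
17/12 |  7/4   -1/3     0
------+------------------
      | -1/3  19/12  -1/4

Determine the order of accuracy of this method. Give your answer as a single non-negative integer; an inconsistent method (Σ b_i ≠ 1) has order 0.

b = (-1/3, 19/12, -1/4)
c = (0, 14/5, 17/12)
Ac = (0, 0, -14/15)
Σ b_i: (-1/3)·1 + 19/12·1 + (-1/4)·1 = 1 ✓
b·c: 19/12·14/5 + (-1/4)·17/12 = 979/240 ≠ 1/2 ⇒ order 1.

1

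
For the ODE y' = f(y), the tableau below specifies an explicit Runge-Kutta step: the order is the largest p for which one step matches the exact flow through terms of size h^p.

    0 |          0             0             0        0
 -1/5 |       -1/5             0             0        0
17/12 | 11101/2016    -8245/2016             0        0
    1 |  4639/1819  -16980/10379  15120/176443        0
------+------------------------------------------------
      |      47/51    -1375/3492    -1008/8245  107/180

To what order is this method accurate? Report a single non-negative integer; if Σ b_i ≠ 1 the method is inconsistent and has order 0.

4

b = (47/51, -1375/3492, -1008/8245, 107/180)
c = (0, -1/5, 17/12, 1)
Ac = (0, 0, 1649/2016, 48/107)
Σ b_i: 47/51·1 + (-1375/3492)·1 + (-1008/8245)·1 + 107/180·1 = 1 ✓
b·c: (-1375/3492)·(-1/5) + (-1008/8245)·17/12 + 107/180·1 = 1/2 ✓
b·c²: (-1375/3492)·1/25 + (-1008/8245)·289/144 + 107/180·1 = 1/3 ✓
b·Ac: (-1008/8245)·1649/2016 + 107/180·48/107 = 1/6 ✓
b·c³: (-1375/3492)·(-1/125) + (-1008/8245)·4913/1728 + 107/180·1 = 1/4 ✓
b·(c∘Ac): (-1008/8245)·28033/24192 + 107/180·48/107 = 1/8 ✓
b·Ac²: (-1008/8245)·(-1649/10080) + 107/180·57/535 = 1/12 ✓
b·A²c: 107/180·15/214 = 1/24 ✓; 4 stages ⇒ order 4.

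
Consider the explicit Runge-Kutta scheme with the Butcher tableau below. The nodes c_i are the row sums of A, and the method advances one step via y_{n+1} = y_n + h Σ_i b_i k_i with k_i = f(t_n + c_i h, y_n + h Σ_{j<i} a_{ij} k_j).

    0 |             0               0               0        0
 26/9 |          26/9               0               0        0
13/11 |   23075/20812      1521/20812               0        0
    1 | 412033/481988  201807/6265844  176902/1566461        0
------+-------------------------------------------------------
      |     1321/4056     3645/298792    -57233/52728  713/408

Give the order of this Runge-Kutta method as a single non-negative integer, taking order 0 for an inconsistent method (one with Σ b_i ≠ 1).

4

b = (1321/4056, 3645/298792, -57233/52728, 713/408)
c = (0, 26/9, 13/11, 1)
Ac = (0, 0, 2197/10406, 323/1426)
Σ b_i: 1321/4056·1 + 3645/298792·1 + (-57233/52728)·1 + 713/408·1 = 1 ✓
b·c: 3645/298792·26/9 + (-57233/52728)·13/11 + 713/408·1 = 1/2 ✓
b·c²: 3645/298792·676/81 + (-57233/52728)·169/121 + 713/408·1 = 1/3 ✓
b·Ac: (-57233/52728)·2197/10406 + 713/408·323/1426 = 1/6 ✓
b·c³: 3645/298792·17576/729 + (-57233/52728)·2197/1331 + 713/408·1 = 1/4 ✓
b·(c∘Ac): (-57233/52728)·28561/114466 + 713/408·323/1426 = 1/8 ✓
b·Ac²: (-57233/52728)·28561/46827 + 713/408·119/279 = 1/12 ✓
b·A²c: 713/408·17/713 = 1/24 ✓; 4 stages ⇒ order 4.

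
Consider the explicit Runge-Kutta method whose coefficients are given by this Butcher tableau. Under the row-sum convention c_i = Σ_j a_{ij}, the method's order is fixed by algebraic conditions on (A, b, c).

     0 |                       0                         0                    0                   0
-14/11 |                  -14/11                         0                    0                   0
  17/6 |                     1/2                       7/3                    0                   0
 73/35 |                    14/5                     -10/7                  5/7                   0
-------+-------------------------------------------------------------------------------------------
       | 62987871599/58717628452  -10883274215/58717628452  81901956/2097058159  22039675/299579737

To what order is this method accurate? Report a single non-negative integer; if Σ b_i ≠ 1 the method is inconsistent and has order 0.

b = (62987871599/58717628452, -10883274215/58717628452, 81901956/2097058159, 22039675/299579737)
c = (0, -14/11, 17/6, 73/35)
Ac = (0, 0, -98/33, 1775/462)
Σ b_i: 62987871599/58717628452·1 + (-10883274215/58717628452)·1 + 81901956/2097058159·1 + 22039675/299579737·1 = 1 ✓
b·c: (-10883274215/58717628452)·(-14/11) + 81901956/2097058159·17/6 + 22039675/299579737·73/35 = 1/2 ✓
b·c²: (-10883274215/58717628452)·196/121 + 81901956/2097058159·289/36 + 22039675/299579737·5329/1225 = 1/3 ✓
b·Ac: 81901956/2097058159·(-98/33) + 22039675/299579737·1775/462 = 1/6 ✓
b·c³: (-10883274215/58717628452)·(-2744/1331) + 81901956/2097058159·4913/216 + 22039675/299579737·389017/42875 = 2560331794711/1321146640170 ≠ 1/4 ⇒ order 3.
b·(c∘Ac): 81901956/2097058159·(-833/99) + 22039675/299579737·25915/3234 = 12037046381/46135279498 ≠ 1/8
b·Ac²: 81901956/2097058159·1372/363 + 22039675/299579737·104285/30492 = 47361575467/118633575852 ≠ 1/12
b·A²c: 22039675/299579737·(-70/33) = -1542777250/9886131321 ≠ 1/24

3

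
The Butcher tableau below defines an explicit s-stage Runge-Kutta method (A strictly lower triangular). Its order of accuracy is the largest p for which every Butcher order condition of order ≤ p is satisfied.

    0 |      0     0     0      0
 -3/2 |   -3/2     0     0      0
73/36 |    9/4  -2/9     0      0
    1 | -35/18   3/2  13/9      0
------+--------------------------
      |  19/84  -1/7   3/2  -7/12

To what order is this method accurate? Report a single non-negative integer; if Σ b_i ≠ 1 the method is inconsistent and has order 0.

1

b = (19/84, -1/7, 3/2, -7/12)
c = (0, -3/2, 73/36, 1)
Ac = (0, 0, 1/3, 55/81)
Σ b_i: 19/84·1 + (-1/7)·1 + 3/2·1 + (-7/12)·1 = 1 ✓
b·c: (-1/7)·(-3/2) + 3/2·73/36 + (-7/12)·1 = 449/168 ≠ 1/2 ⇒ order 1.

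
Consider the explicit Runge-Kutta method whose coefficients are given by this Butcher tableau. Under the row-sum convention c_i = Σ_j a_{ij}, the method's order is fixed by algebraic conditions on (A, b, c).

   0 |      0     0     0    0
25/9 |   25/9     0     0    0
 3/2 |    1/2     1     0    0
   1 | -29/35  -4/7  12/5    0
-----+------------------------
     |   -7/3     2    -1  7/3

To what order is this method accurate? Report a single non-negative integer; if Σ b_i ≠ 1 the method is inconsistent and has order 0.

b = (-7/3, 2, -1, 7/3)
c = (0, 25/9, 3/2, 1)
Ac = (0, 0, 25/9, 634/315)
Σ b_i: (-7/3)·1 + 2·1 + (-1)·1 + 7/3·1 = 1 ✓
b·c: 2·25/9 + (-1)·3/2 + 7/3·1 = 115/18 ≠ 1/2 ⇒ order 1.

1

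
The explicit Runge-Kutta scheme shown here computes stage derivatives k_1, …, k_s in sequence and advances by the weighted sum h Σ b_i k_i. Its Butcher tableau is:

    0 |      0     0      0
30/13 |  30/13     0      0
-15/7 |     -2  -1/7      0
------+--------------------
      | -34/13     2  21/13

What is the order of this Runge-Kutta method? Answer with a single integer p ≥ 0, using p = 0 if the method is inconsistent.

b = (-34/13, 2, 21/13)
c = (0, 30/13, -15/7)
Ac = (0, 0, -30/91)
Σ b_i: (-34/13)·1 + 2·1 + 21/13·1 = 1 ✓
b·c: 2·30/13 + 21/13·(-15/7) = 15/13 ≠ 1/2 ⇒ order 1.

1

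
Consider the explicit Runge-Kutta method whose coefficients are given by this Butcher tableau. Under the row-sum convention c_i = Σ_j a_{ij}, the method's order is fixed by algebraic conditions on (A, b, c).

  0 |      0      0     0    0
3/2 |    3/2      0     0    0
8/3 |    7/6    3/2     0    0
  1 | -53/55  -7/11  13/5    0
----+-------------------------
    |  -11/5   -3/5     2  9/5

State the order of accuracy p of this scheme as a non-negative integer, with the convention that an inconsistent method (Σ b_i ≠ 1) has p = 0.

b = (-11/5, -3/5, 2, 9/5)
c = (0, 3/2, 8/3, 1)
Ac = (0, 0, 9/4, 1973/330)
Σ b_i: (-11/5)·1 + (-3/5)·1 + 2·1 + 9/5·1 = 1 ✓
b·c: (-3/5)·3/2 + 2·8/3 + 9/5·1 = 187/30 ≠ 1/2 ⇒ order 1.

1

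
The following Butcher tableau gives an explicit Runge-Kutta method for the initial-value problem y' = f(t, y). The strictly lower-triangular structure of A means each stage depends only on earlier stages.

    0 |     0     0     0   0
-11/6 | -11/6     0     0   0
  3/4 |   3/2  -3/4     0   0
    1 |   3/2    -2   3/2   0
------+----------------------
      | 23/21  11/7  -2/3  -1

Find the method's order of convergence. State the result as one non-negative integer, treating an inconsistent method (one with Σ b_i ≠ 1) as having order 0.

b = (23/21, 11/7, -2/3, -1)
c = (0, -11/6, 3/4, 1)
Ac = (0, 0, 11/8, 115/24)
Σ b_i: 23/21·1 + 11/7·1 + (-2/3)·1 + (-1)·1 = 1 ✓
b·c: 11/7·(-11/6) + (-2/3)·3/4 + (-1)·1 = -92/21 ≠ 1/2 ⇒ order 1.

1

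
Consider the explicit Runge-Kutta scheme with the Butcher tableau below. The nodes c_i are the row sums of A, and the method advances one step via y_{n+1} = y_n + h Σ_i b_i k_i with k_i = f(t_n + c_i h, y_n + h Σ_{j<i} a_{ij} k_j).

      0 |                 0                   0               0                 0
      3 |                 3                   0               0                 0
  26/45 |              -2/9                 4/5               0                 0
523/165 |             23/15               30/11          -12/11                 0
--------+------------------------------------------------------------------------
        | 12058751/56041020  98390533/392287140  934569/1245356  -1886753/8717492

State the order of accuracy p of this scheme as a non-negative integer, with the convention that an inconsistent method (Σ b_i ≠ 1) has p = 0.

3

b = (12058751/56041020, 98390533/392287140, 934569/1245356, -1886753/8717492)
c = (0, 3, 26/45, 523/165)
Ac = (0, 0, 12/5, 1246/165)
Σ b_i: 12058751/56041020·1 + 98390533/392287140·1 + 934569/1245356·1 + (-1886753/8717492)·1 = 1 ✓
b·c: 98390533/392287140·3 + 934569/1245356·26/45 + (-1886753/8717492)·523/165 = 1/2 ✓
b·c²: 98390533/392287140·9 + 934569/1245356·676/2025 + (-1886753/8717492)·273529/27225 = 1/3 ✓
b·Ac: 934569/1245356·12/5 + (-1886753/8717492)·1246/165 = 1/6 ✓
b·c³: 98390533/392287140·27 + 934569/1245356·17576/91125 + (-1886753/8717492)·143055667/4492125 = 838562363/34675381125 ≠ 1/4 ⇒ order 3.
b·(c∘Ac): 934569/1245356·104/75 + (-1886753/8717492)·651658/27225 = -580014607/140102550 ≠ 1/8
b·Ac²: 934569/1245356·36/5 + (-1886753/8717492)·179546/7425 = 498884411/2942153550 ≠ 1/12
b·A²c: (-1886753/8717492)·(-144/55) = 6174828/10896865 ≠ 1/24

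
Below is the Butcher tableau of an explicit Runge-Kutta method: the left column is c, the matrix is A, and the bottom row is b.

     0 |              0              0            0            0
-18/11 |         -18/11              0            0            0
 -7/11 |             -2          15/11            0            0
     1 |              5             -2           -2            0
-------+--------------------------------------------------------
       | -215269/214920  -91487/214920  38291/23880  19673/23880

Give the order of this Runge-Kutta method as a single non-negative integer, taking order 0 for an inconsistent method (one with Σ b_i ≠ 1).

b = (-215269/214920, -91487/214920, 38291/23880, 19673/23880)
c = (0, -18/11, -7/11, 1)
Ac = (0, 0, -270/121, 50/11)
Σ b_i: (-215269/214920)·1 + (-91487/214920)·1 + 38291/23880·1 + 19673/23880·1 = 1 ✓
b·c: (-91487/214920)·(-18/11) + 38291/23880·(-7/11) + 19673/23880·1 = 1/2 ✓
b·c²: (-91487/214920)·324/121 + 38291/23880·49/121 + 19673/23880·1 = 1/3 ✓
b·Ac: 38291/23880·(-270/121) + 19673/23880·50/11 = 1/6 ✓
b·c³: (-91487/214920)·(-5832/1331) + 38291/23880·(-343/1331) + 19673/23880·1 = 27173/11940 ≠ 1/4 ⇒ order 3.
b·(c∘Ac): 38291/23880·1890/1331 + 19673/23880·50/11 = 434981/72237 ≠ 1/8
b·Ac²: 38291/23880·4860/1331 + 19673/23880·(-746/121) = 101891/131340 ≠ 1/12
b·A²c: 19673/23880·540/121 = 177057/48158 ≠ 1/24

3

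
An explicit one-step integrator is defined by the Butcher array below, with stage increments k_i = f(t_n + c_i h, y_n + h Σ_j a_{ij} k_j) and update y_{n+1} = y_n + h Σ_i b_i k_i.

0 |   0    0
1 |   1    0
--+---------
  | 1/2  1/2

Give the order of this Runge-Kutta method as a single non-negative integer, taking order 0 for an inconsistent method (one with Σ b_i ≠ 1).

b = (1/2, 1/2)
c = (0, 1)
Σ b_i: 1/2·1 + 1/2·1 = 1 ✓
b·c: 1/2·1 = 1/2 ✓; 2 stages ⇒ order 2.

2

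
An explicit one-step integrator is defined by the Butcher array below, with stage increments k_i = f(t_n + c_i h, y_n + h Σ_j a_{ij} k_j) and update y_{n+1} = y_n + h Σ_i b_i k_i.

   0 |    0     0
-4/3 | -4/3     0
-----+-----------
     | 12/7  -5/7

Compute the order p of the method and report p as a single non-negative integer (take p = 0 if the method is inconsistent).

b = (12/7, -5/7)
c = (0, -4/3)
Σ b_i: 12/7·1 + (-5/7)·1 = 1 ✓
b·c: (-5/7)·(-4/3) = 20/21 ≠ 1/2 ⇒ order 1.

1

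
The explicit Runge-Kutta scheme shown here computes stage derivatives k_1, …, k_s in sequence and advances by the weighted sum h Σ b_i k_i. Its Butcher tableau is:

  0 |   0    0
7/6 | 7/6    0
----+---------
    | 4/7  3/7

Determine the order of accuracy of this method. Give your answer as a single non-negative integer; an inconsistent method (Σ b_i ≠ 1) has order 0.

2

b = (4/7, 3/7)
c = (0, 7/6)
Σ b_i: 4/7·1 + 3/7·1 = 1 ✓
b·c: 3/7·7/6 = 1/2 ✓; 2 stages ⇒ order 2.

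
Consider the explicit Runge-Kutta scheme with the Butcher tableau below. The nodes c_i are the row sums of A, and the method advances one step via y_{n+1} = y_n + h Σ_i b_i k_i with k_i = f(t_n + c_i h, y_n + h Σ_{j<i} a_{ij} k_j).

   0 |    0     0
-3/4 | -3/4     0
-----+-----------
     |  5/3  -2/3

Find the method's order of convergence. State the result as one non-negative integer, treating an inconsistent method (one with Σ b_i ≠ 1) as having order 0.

b = (5/3, -2/3)
c = (0, -3/4)
Σ b_i: 5/3·1 + (-2/3)·1 = 1 ✓
b·c: (-2/3)·(-3/4) = 1/2 ✓; 2 stages ⇒ order 2.

2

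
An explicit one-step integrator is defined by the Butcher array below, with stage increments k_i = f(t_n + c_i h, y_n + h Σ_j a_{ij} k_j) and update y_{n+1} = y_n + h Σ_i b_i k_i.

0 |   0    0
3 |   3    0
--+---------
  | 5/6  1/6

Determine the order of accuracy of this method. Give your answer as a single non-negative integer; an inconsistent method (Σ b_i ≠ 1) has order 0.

b = (5/6, 1/6)
c = (0, 3)
Σ b_i: 5/6·1 + 1/6·1 = 1 ✓
b·c: 1/6·3 = 1/2 ✓; 2 stages ⇒ order 2.

2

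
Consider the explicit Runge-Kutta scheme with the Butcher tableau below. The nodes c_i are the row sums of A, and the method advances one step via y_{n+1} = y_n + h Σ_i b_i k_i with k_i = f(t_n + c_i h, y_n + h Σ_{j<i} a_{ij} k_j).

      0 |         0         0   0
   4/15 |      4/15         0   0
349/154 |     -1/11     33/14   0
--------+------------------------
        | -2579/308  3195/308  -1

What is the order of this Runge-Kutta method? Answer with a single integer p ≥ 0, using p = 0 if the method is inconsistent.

2

b = (-2579/308, 3195/308, -1)
c = (0, 4/15, 349/154)
Ac = (0, 0, 22/35)
Σ b_i: (-2579/308)·1 + 3195/308·1 + (-1)·1 = 1 ✓
b·c: 3195/308·4/15 + (-1)·349/154 = 1/2 ✓
b·c²: 3195/308·16/225 + (-1)·121801/23716 = -521533/118580 ≠ 1/3 ⇒ order 2.
b·Ac: (-1)·22/35 = -22/35 ≠ 1/6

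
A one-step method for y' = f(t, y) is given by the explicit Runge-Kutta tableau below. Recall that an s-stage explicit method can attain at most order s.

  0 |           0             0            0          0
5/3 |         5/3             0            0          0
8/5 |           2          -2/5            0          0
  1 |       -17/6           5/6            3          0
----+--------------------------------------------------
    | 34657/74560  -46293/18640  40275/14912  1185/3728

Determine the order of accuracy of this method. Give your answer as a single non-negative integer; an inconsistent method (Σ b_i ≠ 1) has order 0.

3

b = (34657/74560, -46293/18640, 40275/14912, 1185/3728)
c = (0, 5/3, 8/5, 1)
Ac = (0, 0, -2/3, 557/90)
Σ b_i: 34657/74560·1 + (-46293/18640)·1 + 40275/14912·1 + 1185/3728·1 = 1 ✓
b·c: (-46293/18640)·5/3 + 40275/14912·8/5 + 1185/3728·1 = 1/2 ✓
b·c²: (-46293/18640)·25/9 + 40275/14912·64/25 + 1185/3728·1 = 1/3 ✓
b·Ac: 40275/14912·(-2/3) + 1185/3728·557/90 = 1/6 ✓
b·c³: (-46293/18640)·125/27 + 40275/14912·512/125 + 1185/3728·1 = -9839/83880 ≠ 1/4 ⇒ order 3.
b·(c∘Ac): 40275/14912·(-16/15) + 1185/3728·557/90 = -20437/22368 ≠ 1/8
b·Ac²: 40275/14912·(-10/9) + 1185/3728·13493/1350 = 1846/10485 ≠ 1/12
b·A²c: 1185/3728·(-2) = -1185/1864 ≠ 1/24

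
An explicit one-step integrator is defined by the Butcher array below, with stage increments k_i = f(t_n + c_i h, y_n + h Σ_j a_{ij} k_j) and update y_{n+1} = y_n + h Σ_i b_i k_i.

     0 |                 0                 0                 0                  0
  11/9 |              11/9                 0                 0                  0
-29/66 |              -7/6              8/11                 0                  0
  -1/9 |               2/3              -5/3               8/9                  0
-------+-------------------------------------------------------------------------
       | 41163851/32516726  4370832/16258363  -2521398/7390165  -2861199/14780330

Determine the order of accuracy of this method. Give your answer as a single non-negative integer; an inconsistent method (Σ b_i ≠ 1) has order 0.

b = (41163851/32516726, 4370832/16258363, -2521398/7390165, -2861199/14780330)
c = (0, 11/9, -29/66, -1/9)
Ac = (0, 0, 8/9, -721/297)
Σ b_i: 41163851/32516726·1 + 4370832/16258363·1 + (-2521398/7390165)·1 + (-2861199/14780330)·1 = 1 ✓
b·c: 4370832/16258363·11/9 + (-2521398/7390165)·(-29/66) + (-2861199/14780330)·(-1/9) = 1/2 ✓
b·c²: 4370832/16258363·121/81 + (-2521398/7390165)·841/4356 + (-2861199/14780330)·1/81 = 1/3 ✓
b·Ac: (-2521398/7390165)·8/9 + (-2861199/14780330)·(-721/297) = 1/6 ✓
b·c³: 4370832/16258363·1331/729 + (-2521398/7390165)·(-24389/287496) + (-2861199/14780330)·(-1/729) = 101461265/195100356 ≠ 1/4 ⇒ order 3.
b·(c∘Ac): (-2521398/7390165)·(-116/297) + (-2861199/14780330)·721/2673 = 6468191/79813782 ≠ 1/8
b·Ac²: (-2521398/7390165)·88/81 + (-2861199/14780330)·(-68159/29403) = 114240361/1463252670 ≠ 1/12
b·A²c: (-2861199/14780330)·64/81 = -10173152/66511485 ≠ 1/24

3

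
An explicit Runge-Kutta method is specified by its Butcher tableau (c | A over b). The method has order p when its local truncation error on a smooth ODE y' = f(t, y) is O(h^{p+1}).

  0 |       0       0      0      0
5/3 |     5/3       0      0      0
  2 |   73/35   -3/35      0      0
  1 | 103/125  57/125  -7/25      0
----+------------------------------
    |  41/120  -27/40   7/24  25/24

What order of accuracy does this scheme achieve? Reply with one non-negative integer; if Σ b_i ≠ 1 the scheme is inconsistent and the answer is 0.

b = (41/120, -27/40, 7/24, 25/24)
c = (0, 5/3, 2, 1)
Ac = (0, 0, -1/7, 1/5)
Σ b_i: 41/120·1 + (-27/40)·1 + 7/24·1 + 25/24·1 = 1 ✓
b·c: (-27/40)·5/3 + 7/24·2 + 25/24·1 = 1/2 ✓
b·c²: (-27/40)·25/9 + 7/24·4 + 25/24·1 = 1/3 ✓
b·Ac: 7/24·(-1/7) + 25/24·1/5 = 1/6 ✓
b·c³: (-27/40)·125/27 + 7/24·8 + 25/24·1 = 1/4 ✓
b·(c∘Ac): 7/24·(-2/7) + 25/24·1/5 = 1/8 ✓
b·Ac²: 7/24·(-5/21) + 25/24·11/75 = 1/12 ✓
b·A²c: 25/24·1/25 = 1/24 ✓; 4 stages ⇒ order 4.

4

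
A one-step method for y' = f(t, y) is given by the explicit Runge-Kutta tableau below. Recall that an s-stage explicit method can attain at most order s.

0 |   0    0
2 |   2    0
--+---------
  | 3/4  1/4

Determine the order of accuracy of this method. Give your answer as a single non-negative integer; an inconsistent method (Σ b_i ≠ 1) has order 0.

2

b = (3/4, 1/4)
c = (0, 2)
Σ b_i: 3/4·1 + 1/4·1 = 1 ✓
b·c: 1/4·2 = 1/2 ✓; 2 stages ⇒ order 2.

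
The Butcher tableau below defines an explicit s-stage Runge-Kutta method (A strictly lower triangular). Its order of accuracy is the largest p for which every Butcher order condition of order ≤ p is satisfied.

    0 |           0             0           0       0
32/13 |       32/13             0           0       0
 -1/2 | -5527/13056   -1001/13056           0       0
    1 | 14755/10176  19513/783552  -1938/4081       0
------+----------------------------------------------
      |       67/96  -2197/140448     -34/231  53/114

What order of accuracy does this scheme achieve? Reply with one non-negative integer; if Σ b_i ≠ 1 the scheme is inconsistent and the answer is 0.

4

b = (67/96, -2197/140448, -34/231, 53/114)
c = (0, 32/13, -1/2, 1)
Ac = (0, 0, -77/408, 95/318)
Σ b_i: 67/96·1 + (-2197/140448)·1 + (-34/231)·1 + 53/114·1 = 1 ✓
b·c: (-2197/140448)·32/13 + (-34/231)·(-1/2) + 53/114·1 = 1/2 ✓
b·c²: (-2197/140448)·1024/169 + (-34/231)·1/4 + 53/114·1 = 1/3 ✓
b·Ac: (-34/231)·(-77/408) + 53/114·95/318 = 1/6 ✓
b·c³: (-2197/140448)·32768/2197 + (-34/231)·(-1/8) + 53/114·1 = 1/4 ✓
b·(c∘Ac): (-34/231)·77/816 + 53/114·95/318 = 1/8 ✓
b·Ac²: (-34/231)·(-308/663) + 53/114·133/4134 = 1/12 ✓
b·A²c: 53/114·19/212 = 1/24 ✓; 4 stages ⇒ order 4.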